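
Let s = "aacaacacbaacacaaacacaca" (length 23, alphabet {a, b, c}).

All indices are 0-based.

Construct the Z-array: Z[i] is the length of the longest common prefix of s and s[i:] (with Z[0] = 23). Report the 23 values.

Z[0]=23
i=1: i≥r, start 0; Z[1]=1 grow→box=[1,2)
i=2: i≥r, start 0; Z[2]=0
i=3: i≥r, start 0; Z[3]=4 grow→box=[3,7)
i=4: min(r-i=3, Z[1]=1)=1; Z[4]=1
i=5: min(r-i=2, Z[2]=0)=0; Z[5]=0
i=6: min(r-i=1, Z[3]=4)=1; Z[6]=1
i=7: i≥r, start 0; Z[7]=0
i=8: i≥r, start 0; Z[8]=0
i=9: i≥r, start 0; Z[9]=4 grow→box=[9,13)
i=10: min(r-i=3, Z[1]=1)=1; Z[10]=1
i=11: min(r-i=2, Z[2]=0)=0; Z[11]=0
i=12: min(r-i=1, Z[3]=4)=1; Z[12]=1
i=13: i≥r, start 0; Z[13]=0
i=14: i≥r, start 0; Z[14]=2 grow→box=[14,16)
i=15: min(r-i=1, Z[1]=1)=1; Z[15]=4 grow→box=[15,19)
i=16: min(r-i=3, Z[1]=1)=1; Z[16]=1
i=17: min(r-i=2, Z[2]=0)=0; Z[17]=0
i=18: min(r-i=1, Z[3]=4)=1; Z[18]=1
i=19: i≥r, start 0; Z[19]=0
i=20: i≥r, start 0; Z[20]=1 grow→box=[20,21)
i=21: i≥r, start 0; Z[21]=0
i=22: i≥r, start 0; Z[22]=1 grow→box=[22,23)

[23, 1, 0, 4, 1, 0, 1, 0, 0, 4, 1, 0, 1, 0, 2, 4, 1, 0, 1, 0, 1, 0, 1]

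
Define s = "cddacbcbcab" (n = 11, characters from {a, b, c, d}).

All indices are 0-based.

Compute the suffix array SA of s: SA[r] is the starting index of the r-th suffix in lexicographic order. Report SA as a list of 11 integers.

[9, 3, 10, 7, 5, 8, 6, 4, 0, 2, 1]

sorted suffixes:
  #0 SA[0]=9  'ab'
  #1 SA[1]=3  'acbcbcab'
  #2 SA[2]=10  'b'
  #3 SA[3]=7  'bcab'
  #4 SA[4]=5  'bcbcab'
  #5 SA[5]=8  'cab'
  #6 SA[6]=6  'cbcab'
  #7 SA[7]=4  'cbcbcab'
  #8 SA[8]=0  'cddacbcbcab'
  #9 SA[9]=2  'dacbcbcab'
  #10 SA[10]=1  'ddacbcbcab'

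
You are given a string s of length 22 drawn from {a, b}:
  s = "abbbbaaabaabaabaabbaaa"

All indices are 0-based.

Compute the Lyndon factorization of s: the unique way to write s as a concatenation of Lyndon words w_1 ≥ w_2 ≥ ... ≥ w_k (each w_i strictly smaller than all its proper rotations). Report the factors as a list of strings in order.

["abbbb", "aaabaabaabaabb", "a", "a", "a"]

emit factor 1: 'abbbb' (i=0, period=5)
emit factor 2: 'aaabaabaabaabb' (i=5, period=14)
emit factor 3: 'a' (i=19, period=1)
emit factor 4: 'a' (i=20, period=1)
emit factor 5: 'a' (i=21, period=1)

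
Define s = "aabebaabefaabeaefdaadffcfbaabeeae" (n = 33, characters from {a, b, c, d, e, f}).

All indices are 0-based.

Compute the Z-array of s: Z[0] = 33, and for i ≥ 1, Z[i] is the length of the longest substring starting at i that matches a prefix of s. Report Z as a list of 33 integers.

Z[0]=33
i=1: i≥r, start 0; Z[1]=1 scan→box=[1,2)
i=2: i≥r, start 0; Z[2]=0
i=3: i≥r, start 0; Z[3]=0
i=4: i≥r, start 0; Z[4]=0
i=5: i≥r, start 0; Z[5]=4 scan→box=[5,9)
i=6: min(r-i=3, Z[1]=1)=1; Z[6]=1
i=7: min(r-i=2, Z[2]=0)=0; Z[7]=0
i=8: min(r-i=1, Z[3]=0)=0; Z[8]=0
i=9: i≥r, start 0; Z[9]=0
i=10: i≥r, start 0; Z[10]=4 scan→box=[10,14)
i=11: min(r-i=3, Z[1]=1)=1; Z[11]=1
i=12: min(r-i=2, Z[2]=0)=0; Z[12]=0
i=13: min(r-i=1, Z[3]=0)=0; Z[13]=0
i=14: i≥r, start 0; Z[14]=1 scan→box=[14,15)
i=15: i≥r, start 0; Z[15]=0
i=16: i≥r, start 0; Z[16]=0
i=17: i≥r, start 0; Z[17]=0
i=18: i≥r, start 0; Z[18]=2 scan→box=[18,20)
i=19: min(r-i=1, Z[1]=1)=1; Z[19]=1
i=20: i≥r, start 0; Z[20]=0
i=21: i≥r, start 0; Z[21]=0
i=22: i≥r, start 0; Z[22]=0
i=23: i≥r, start 0; Z[23]=0
i=24: i≥r, start 0; Z[24]=0
i=25: i≥r, start 0; Z[25]=0
i=26: i≥r, start 0; Z[26]=4 scan→box=[26,30)
i=27: min(r-i=3, Z[1]=1)=1; Z[27]=1
i=28: min(r-i=2, Z[2]=0)=0; Z[28]=0
i=29: min(r-i=1, Z[3]=0)=0; Z[29]=0
i=30: i≥r, start 0; Z[30]=0
i=31: i≥r, start 0; Z[31]=1 scan→box=[31,32)
i=32: i≥r, start 0; Z[32]=0

[33, 1, 0, 0, 0, 4, 1, 0, 0, 0, 4, 1, 0, 0, 1, 0, 0, 0, 2, 1, 0, 0, 0, 0, 0, 0, 4, 1, 0, 0, 0, 1, 0]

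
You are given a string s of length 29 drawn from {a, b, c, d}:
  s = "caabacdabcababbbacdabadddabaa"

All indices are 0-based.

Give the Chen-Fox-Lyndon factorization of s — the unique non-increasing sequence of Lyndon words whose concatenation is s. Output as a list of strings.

["c", "aabacdabcababbbacdabadddab", "a", "a"]

emit factor 1: 'c' (i=0, period=1)
emit factor 2: 'aabacdabcababbbacdabadddab' (i=1, period=26)
emit factor 3: 'a' (i=27, period=1)
emit factor 4: 'a' (i=28, period=1)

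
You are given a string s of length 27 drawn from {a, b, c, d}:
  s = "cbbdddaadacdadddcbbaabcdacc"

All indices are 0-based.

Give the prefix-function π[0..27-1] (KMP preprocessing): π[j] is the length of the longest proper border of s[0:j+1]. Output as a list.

[0, 0, 0, 0, 0, 0, 0, 0, 0, 0, 1, 0, 0, 0, 0, 0, 1, 2, 3, 0, 0, 0, 1, 0, 0, 1, 1]

π[0] = 0
j=1 s[j]='b': π[1]=0 (border '')
j=2 s[j]='b': π[2]=0 (border '')
j=3 s[j]='d': π[3]=0 (border '')
j=4 s[j]='d': π[4]=0 (border '')
j=5 s[j]='d': π[5]=0 (border '')
j=6 s[j]='a': π[6]=0 (border '')
j=7 s[j]='a': π[7]=0 (border '')
j=8 s[j]='d': π[8]=0 (border '')
j=9 s[j]='a': π[9]=0 (border '')
j=10 s[j]='c': π[10]=1 (border 'c')
j=11 s[j]='d': k: 1→0; π[11]=0 (border '')
j=12 s[j]='a': π[12]=0 (border '')
j=13 s[j]='d': π[13]=0 (border '')
j=14 s[j]='d': π[14]=0 (border '')
j=15 s[j]='d': π[15]=0 (border '')
j=16 s[j]='c': π[16]=1 (border 'c')
j=17 s[j]='b': π[17]=2 (border 'cb')
j=18 s[j]='b': π[18]=3 (border 'cbb')
j=19 s[j]='a': k: 3→0; π[19]=0 (border '')
j=20 s[j]='a': π[20]=0 (border '')
j=21 s[j]='b': π[21]=0 (border '')
j=22 s[j]='c': π[22]=1 (border 'c')
j=23 s[j]='d': k: 1→0; π[23]=0 (border '')
j=24 s[j]='a': π[24]=0 (border '')
j=25 s[j]='c': π[25]=1 (border 'c')
j=26 s[j]='c': k: 1→0; π[26]=1 (border 'c')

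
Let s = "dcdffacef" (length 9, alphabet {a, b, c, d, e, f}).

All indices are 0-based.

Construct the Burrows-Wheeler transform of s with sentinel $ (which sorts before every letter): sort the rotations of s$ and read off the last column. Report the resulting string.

rank  rotation    last
    0  $dcdffacef  f
    1  acef$dcdff  f
    2  cdffacef$d  d
    3  cef$dcdffa  a
    4  dcdffacef$  $
    5  dffacef$dc  c
    6  ef$dcdffac  c
    7  f$dcdfface  e
    8  facef$dcdf  f
    9  ffacef$dcd  d

ffda$ccefd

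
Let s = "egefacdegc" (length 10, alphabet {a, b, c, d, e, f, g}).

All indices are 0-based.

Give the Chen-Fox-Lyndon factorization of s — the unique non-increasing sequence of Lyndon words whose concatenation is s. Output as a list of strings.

emit factor 1: 'eg' (i=0, period=2)
emit factor 2: 'ef' (i=2, period=2)
emit factor 3: 'acdegc' (i=4, period=6)

["eg", "ef", "acdegc"]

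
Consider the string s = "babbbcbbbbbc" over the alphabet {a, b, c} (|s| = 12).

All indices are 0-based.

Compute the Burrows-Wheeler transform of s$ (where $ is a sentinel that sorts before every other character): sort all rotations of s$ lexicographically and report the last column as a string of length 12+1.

cb$cbbabbbbbb

rank  rotation       last
    0  $babbbcbbbbbc  c
    1  abbbcbbbbbc$b  b
    2  babbbcbbbbbc$  $
    3  bbbbbc$babbbc  c
    4  bbbbc$babbbcb  b
    5  bbbc$babbbcbb  b
    6  bbbcbbbbbc$ba  a
    7  bbc$babbbcbbb  b
    8  bbcbbbbbc$bab  b
    9  bc$babbbcbbbb  b
   10  bcbbbbbc$babb  b
   11  c$babbbcbbbbb  b
   12  cbbbbbc$babbb  b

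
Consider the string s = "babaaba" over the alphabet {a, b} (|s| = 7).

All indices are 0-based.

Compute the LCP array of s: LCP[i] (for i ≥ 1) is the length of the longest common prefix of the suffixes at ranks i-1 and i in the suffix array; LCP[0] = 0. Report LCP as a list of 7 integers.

rank | idx | suffix
   0 |   6 | a
   1 |   3 | aaba
   2 |   4 | aba
   3 |   1 | abaaba
   4 |   5 | ba
   5 |   2 | baaba
   6 |   0 | babaaba

SA = [6, 3, 4, 1, 5, 2, 0]
rank  pair      lcp
   1  s[6:],s[3:]  1  'a'
   2  s[3:],s[4:]  1  'a'
   3  s[4:],s[1:]  3  'aba'
   4  s[1:],s[5:]  0  ''
   5  s[5:],s[2:]  2  'ba'
   6  s[2:],s[0:]  2  'ba'

[0, 1, 1, 3, 0, 2, 2]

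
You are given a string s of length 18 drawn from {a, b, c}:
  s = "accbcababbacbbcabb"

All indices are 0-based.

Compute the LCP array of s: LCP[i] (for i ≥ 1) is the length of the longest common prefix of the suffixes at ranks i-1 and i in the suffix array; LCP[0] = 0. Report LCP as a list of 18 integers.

sorted suffixes:
  #0 SA[0]=5  'ababbacbbcabb'
  #1 SA[1]=15  'abb'
  #2 SA[2]=7  'abbacbbcabb'
  #3 SA[3]=10  'acbbcabb'
  #4 SA[4]=0  'accbcababbacbbcabb'
  #5 SA[5]=17  'b'
  #6 SA[6]=6  'babbacbbcabb'
  #7 SA[7]=9  'bacbbcabb'
  #8 SA[8]=16  'bb'
  #9 SA[9]=8  'bbacbbcabb'
  #10 SA[10]=12  'bbcabb'
  #11 SA[11]=3  'bcababbacbbcabb'
  #12 SA[12]=13  'bcabb'
  #13 SA[13]=4  'cababbacbbcabb'
  #14 SA[14]=14  'cabb'
  #15 SA[15]=11  'cbbcabb'
  #16 SA[16]=2  'cbcababbacbbcabb'
  #17 SA[17]=1  'ccbcababbacbbcabb'

SA = [5, 15, 7, 10, 0, 17, 6, 9, 16, 8, 12, 3, 13, 4, 14, 11, 2, 1]
[i] adj suffixes → lcp
  [1] 5/15 → 2 ('ab')
  [2] 15/7 → 3 ('abb')
  [3] 7/10 → 1 ('a')
  [4] 10/0 → 2 ('ac')
  [5] 0/17 → 0 ('')
  [6] 17/6 → 1 ('b')
  [7] 6/9 → 2 ('ba')
  [8] 9/16 → 1 ('b')
  [9] 16/8 → 2 ('bb')
  [10] 8/12 → 2 ('bb')
  [11] 12/3 → 1 ('b')
  [12] 3/13 → 4 ('bcab')
  [13] 13/4 → 0 ('')
  [14] 4/14 → 3 ('cab')
  [15] 14/11 → 1 ('c')
  [16] 11/2 → 2 ('cb')
  [17] 2/1 → 1 ('c')

[0, 2, 3, 1, 2, 0, 1, 2, 1, 2, 2, 1, 4, 0, 3, 1, 2, 1]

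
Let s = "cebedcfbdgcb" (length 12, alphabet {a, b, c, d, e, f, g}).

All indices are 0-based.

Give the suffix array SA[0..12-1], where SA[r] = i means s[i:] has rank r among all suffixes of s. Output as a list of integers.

[11, 7, 2, 10, 0, 5, 4, 8, 1, 3, 6, 9]

sorted suffixes:
  #0 SA[0]=11  'b'
  #1 SA[1]=7  'bdgcb'
  #2 SA[2]=2  'bedcfbdgcb'
  #3 SA[3]=10  'cb'
  #4 SA[4]=0  'cebedcfbdgcb'
  #5 SA[5]=5  'cfbdgcb'
  #6 SA[6]=4  'dcfbdgcb'
  #7 SA[7]=8  'dgcb'
  #8 SA[8]=1  'ebedcfbdgcb'
  #9 SA[9]=3  'edcfbdgcb'
  #10 SA[10]=6  'fbdgcb'
  #11 SA[11]=9  'gcb'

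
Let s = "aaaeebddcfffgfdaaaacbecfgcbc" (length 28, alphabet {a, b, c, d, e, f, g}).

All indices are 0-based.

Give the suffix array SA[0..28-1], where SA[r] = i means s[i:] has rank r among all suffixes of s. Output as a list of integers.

rank→(start, suffix):
  0 → (15, 'aaaacbecfgcbc')
  1 → (16, 'aaacbecfgcbc')
  2 → (0, 'aaaeebddcfffgfdaaaacbecfgcbc')
  3 → (17, 'aacbecfgcbc')
  4 → (1, 'aaeebddcfffgfdaaaacbecfgcbc')
  5 → (18, 'acbecfgcbc')
  6 → (2, 'aeebddcfffgfdaaaacbecfgcbc')
  7 → (26, 'bc')
  8 → (5, 'bddcfffgfdaaaacbecfgcbc')
  9 → (20, 'becfgcbc')
  10 → (27, 'c')
  11 → (25, 'cbc')
  12 → (19, 'cbecfgcbc')
  13 → (8, 'cfffgfdaaaacbecfgcbc')
  14 → (22, 'cfgcbc')
  15 → (14, 'daaaacbecfgcbc')
  16 → (7, 'dcfffgfdaaaacbecfgcbc')
  17 → (6, 'ddcfffgfdaaaacbecfgcbc')
  18 → (4, 'ebddcfffgfdaaaacbecfgcbc')
  19 → (21, 'ecfgcbc')
  20 → (3, 'eebddcfffgfdaaaacbecfgcbc')
  21 → (13, 'fdaaaacbecfgcbc')
  22 → (9, 'fffgfdaaaacbecfgcbc')
  23 → (10, 'ffgfdaaaacbecfgcbc')
  24 → (23, 'fgcbc')
  25 → (11, 'fgfdaaaacbecfgcbc')
  26 → (24, 'gcbc')
  27 → (12, 'gfdaaaacbecfgcbc')

[15, 16, 0, 17, 1, 18, 2, 26, 5, 20, 27, 25, 19, 8, 22, 14, 7, 6, 4, 21, 3, 13, 9, 10, 23, 11, 24, 12]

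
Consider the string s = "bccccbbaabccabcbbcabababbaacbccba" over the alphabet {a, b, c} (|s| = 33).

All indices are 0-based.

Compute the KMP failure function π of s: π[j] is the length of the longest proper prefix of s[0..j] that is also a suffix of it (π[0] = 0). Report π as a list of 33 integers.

[0, 0, 0, 0, 0, 1, 1, 0, 0, 1, 2, 3, 0, 1, 2, 1, 1, 2, 0, 1, 0, 1, 0, 1, 1, 0, 0, 0, 1, 2, 3, 1, 0]

π[0] = 0
j=1 s[j]='c': π[1]=0 (border '')
j=2 s[j]='c': π[2]=0 (border '')
j=3 s[j]='c': π[3]=0 (border '')
j=4 s[j]='c': π[4]=0 (border '')
j=5 s[j]='b': π[5]=1 (border 'b')
j=6 s[j]='b': k: 1→0; π[6]=1 (border 'b')
j=7 s[j]='a': k: 1→0; π[7]=0 (border '')
j=8 s[j]='a': π[8]=0 (border '')
j=9 s[j]='b': π[9]=1 (border 'b')
j=10 s[j]='c': π[10]=2 (border 'bc')
j=11 s[j]='c': π[11]=3 (border 'bcc')
j=12 s[j]='a': k: 3→0; π[12]=0 (border '')
j=13 s[j]='b': π[13]=1 (border 'b')
j=14 s[j]='c': π[14]=2 (border 'bc')
j=15 s[j]='b': k: 2→0; π[15]=1 (border 'b')
j=16 s[j]='b': k: 1→0; π[16]=1 (border 'b')
j=17 s[j]='c': π[17]=2 (border 'bc')
j=18 s[j]='a': k: 2→0; π[18]=0 (border '')
j=19 s[j]='b': π[19]=1 (border 'b')
j=20 s[j]='a': k: 1→0; π[20]=0 (border '')
j=21 s[j]='b': π[21]=1 (border 'b')
j=22 s[j]='a': k: 1→0; π[22]=0 (border '')
j=23 s[j]='b': π[23]=1 (border 'b')
j=24 s[j]='b': k: 1→0; π[24]=1 (border 'b')
j=25 s[j]='a': k: 1→0; π[25]=0 (border '')
j=26 s[j]='a': π[26]=0 (border '')
j=27 s[j]='c': π[27]=0 (border '')
j=28 s[j]='b': π[28]=1 (border 'b')
j=29 s[j]='c': π[29]=2 (border 'bc')
j=30 s[j]='c': π[30]=3 (border 'bcc')
j=31 s[j]='b': k: 3→0; π[31]=1 (border 'b')
j=32 s[j]='a': k: 1→0; π[32]=0 (border '')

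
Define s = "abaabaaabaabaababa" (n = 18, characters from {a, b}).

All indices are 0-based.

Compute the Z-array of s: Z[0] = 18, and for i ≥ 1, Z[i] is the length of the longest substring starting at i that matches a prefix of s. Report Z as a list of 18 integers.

[18, 0, 1, 4, 0, 1, 1, 7, 0, 1, 6, 0, 1, 3, 0, 3, 0, 1]

Z[0]=18
i=1: outside box; Z[1]=0
i=2: outside box; Z[2]=1 grow→box=[2,3)
i=3: outside box; Z[3]=4 grow→box=[3,7)
i=4: min(r-i=3, Z[1]=0)=0; Z[4]=0
i=5: min(r-i=2, Z[2]=1)=1; Z[5]=1
i=6: min(r-i=1, Z[3]=4)=1; Z[6]=1
i=7: outside box; Z[7]=7 grow→box=[7,14)
i=8: min(r-i=6, Z[1]=0)=0; Z[8]=0
i=9: min(r-i=5, Z[2]=1)=1; Z[9]=1
i=10: min(r-i=4, Z[3]=4)=4; Z[10]=6 grow→box=[10,16)
i=11: min(r-i=5, Z[1]=0)=0; Z[11]=0
i=12: min(r-i=4, Z[2]=1)=1; Z[12]=1
i=13: min(r-i=3, Z[3]=4)=3; Z[13]=3
i=14: min(r-i=2, Z[4]=0)=0; Z[14]=0
i=15: min(r-i=1, Z[5]=1)=1; Z[15]=3 grow→box=[15,18)
i=16: min(r-i=2, Z[1]=0)=0; Z[16]=0
i=17: min(r-i=1, Z[2]=1)=1; Z[17]=1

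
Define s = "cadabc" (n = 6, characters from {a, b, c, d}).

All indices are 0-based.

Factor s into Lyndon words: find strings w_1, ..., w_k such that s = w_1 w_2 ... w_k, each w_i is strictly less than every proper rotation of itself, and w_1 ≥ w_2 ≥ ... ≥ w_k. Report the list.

emit factor 1: 'c' (i=0, period=1)
emit factor 2: 'ad' (i=1, period=2)
emit factor 3: 'abc' (i=3, period=3)

["c", "ad", "abc"]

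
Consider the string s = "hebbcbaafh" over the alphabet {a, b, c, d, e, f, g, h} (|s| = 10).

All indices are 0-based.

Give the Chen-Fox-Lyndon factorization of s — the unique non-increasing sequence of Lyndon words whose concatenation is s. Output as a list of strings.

emit factor 1: 'h' (i=0, period=1)
emit factor 2: 'e' (i=1, period=1)
emit factor 3: 'bbc' (i=2, period=3)
emit factor 4: 'b' (i=5, period=1)
emit factor 5: 'aafh' (i=6, period=4)

["h", "e", "bbc", "b", "aafh"]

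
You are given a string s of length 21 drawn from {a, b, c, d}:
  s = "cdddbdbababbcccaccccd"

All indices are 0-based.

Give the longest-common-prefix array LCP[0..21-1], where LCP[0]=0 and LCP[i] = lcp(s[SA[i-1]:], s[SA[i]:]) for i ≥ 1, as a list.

[0, 2, 1, 0, 3, 1, 1, 1, 0, 1, 2, 3, 3, 2, 1, 2, 0, 1, 2, 1, 2]

rank→(start, suffix):
  0 → (7, 'ababbcccaccccd')
  1 → (9, 'abbcccaccccd')
  2 → (15, 'accccd')
  3 → (6, 'bababbcccaccccd')
  4 → (8, 'babbcccaccccd')
  5 → (10, 'bbcccaccccd')
  6 → (11, 'bcccaccccd')
  7 → (4, 'bdbababbcccaccccd')
  8 → (14, 'caccccd')
  9 → (13, 'ccaccccd')
  10 → (12, 'cccaccccd')
  11 → (16, 'ccccd')
  12 → (17, 'cccd')
  13 → (18, 'ccd')
  14 → (19, 'cd')
  15 → (0, 'cdddbdbababbcccaccccd')
  16 → (20, 'd')
  17 → (5, 'dbababbcccaccccd')
  18 → (3, 'dbdbababbcccaccccd')
  19 → (2, 'ddbdbababbcccaccccd')
  20 → (1, 'dddbdbababbcccaccccd')

SA = [7, 9, 15, 6, 8, 10, 11, 4, 14, 13, 12, 16, 17, 18, 19, 0, 20, 5, 3, 2, 1]
rank  pair      lcp
   1  s[7:],s[9:]  2  'ab'
   2  s[9:],s[15:]  1  'a'
   3  s[15:],s[6:]  0  ''
   4  s[6:],s[8:]  3  'bab'
   5  s[8:],s[10:]  1  'b'
   6  s[10:],s[11:]  1  'b'
   7  s[11:],s[4:]  1  'b'
   8  s[4:],s[14:]  0  ''
   9  s[14:],s[13:]  1  'c'
  10  s[13:],s[12:]  2  'cc'
  11  s[12:],s[16:]  3  'ccc'
  12  s[16:],s[17:]  3  'ccc'
  13  s[17:],s[18:]  2  'cc'
  14  s[18:],s[19:]  1  'c'
  15  s[19:],s[0:]  2  'cd'
  16  s[0:],s[20:]  0  ''
  17  s[20:],s[5:]  1  'd'
  18  s[5:],s[3:]  2  'db'
  19  s[3:],s[2:]  1  'd'
  20  s[2:],s[1:]  2  'dd'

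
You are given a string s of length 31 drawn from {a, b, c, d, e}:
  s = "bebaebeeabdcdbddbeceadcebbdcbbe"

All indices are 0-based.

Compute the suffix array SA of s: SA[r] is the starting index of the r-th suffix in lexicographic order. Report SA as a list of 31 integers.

rank | idx | suffix
   0 |   8 | abdcdbddbeceadcebbdcbbe
   1 |  20 | adcebbdcbbe
   2 |   3 | aebeeabdcdbddbeceadcebbdcbbe
   3 |   2 | baebeeabdcdbddbeceadcebbdcbbe
   4 |  24 | bbdcbbe
   5 |  28 | bbe
   6 |  25 | bdcbbe
   7 |   9 | bdcdbddbeceadcebbdcbbe
   8 |  13 | bddbeceadcebbdcbbe
   9 |  29 | be
  10 |   0 | bebaebeeabdcdbddbeceadcebbdcbbe
  11 |  16 | beceadcebbdcbbe
  12 |   5 | beeabdcdbddbeceadcebbdcbbe
  13 |  27 | cbbe
  14 |  11 | cdbddbeceadcebbdcbbe
  15 |  18 | ceadcebbdcbbe
  16 |  22 | cebbdcbbe
  17 |  12 | dbddbeceadcebbdcbbe
  18 |  15 | dbeceadcebbdcbbe
  19 |  26 | dcbbe
  20 |  10 | dcdbddbeceadcebbdcbbe
  21 |  21 | dcebbdcbbe
  22 |  14 | ddbeceadcebbdcbbe
  23 |  30 | e
  24 |   7 | eabdcdbddbeceadcebbdcbbe
  25 |  19 | eadcebbdcbbe
  26 |   1 | ebaebeeabdcdbddbeceadcebbdcbbe
  27 |  23 | ebbdcbbe
  28 |   4 | ebeeabdcdbddbeceadcebbdcbbe
  29 |  17 | eceadcebbdcbbe
  30 |   6 | eeabdcdbddbeceadcebbdcbbe

[8, 20, 3, 2, 24, 28, 25, 9, 13, 29, 0, 16, 5, 27, 11, 18, 22, 12, 15, 26, 10, 21, 14, 30, 7, 19, 1, 23, 4, 17, 6]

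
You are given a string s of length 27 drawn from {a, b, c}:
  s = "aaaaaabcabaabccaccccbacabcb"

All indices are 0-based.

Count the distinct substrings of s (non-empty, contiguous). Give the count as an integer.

324

sorted suffixes:
  #0 SA[0]=0  'aaaaaabcabaabccaccccbacabcb'
  #1 SA[1]=1  'aaaaabcabaabccaccccbacabcb'
  #2 SA[2]=2  'aaaabcabaabccaccccbacabcb'
  #3 SA[3]=3  'aaabcabaabccaccccbacabcb'
  #4 SA[4]=4  'aabcabaabccaccccbacabcb'
  #5 SA[5]=10  'aabccaccccbacabcb'
  #6 SA[6]=8  'abaabccaccccbacabcb'
  #7 SA[7]=5  'abcabaabccaccccbacabcb'
  #8 SA[8]=23  'abcb'
  #9 SA[9]=11  'abccaccccbacabcb'
  #10 SA[10]=21  'acabcb'
  #11 SA[11]=15  'accccbacabcb'
  #12 SA[12]=26  'b'
  #13 SA[13]=9  'baabccaccccbacabcb'
  #14 SA[14]=20  'bacabcb'
  #15 SA[15]=6  'bcabaabccaccccbacabcb'
  #16 SA[16]=24  'bcb'
  #17 SA[17]=12  'bccaccccbacabcb'
  #18 SA[18]=7  'cabaabccaccccbacabcb'
  #19 SA[19]=22  'cabcb'
  #20 SA[20]=14  'caccccbacabcb'
  #21 SA[21]=25  'cb'
  #22 SA[22]=19  'cbacabcb'
  #23 SA[23]=13  'ccaccccbacabcb'
  #24 SA[24]=18  'ccbacabcb'
  #25 SA[25]=17  'cccbacabcb'
  #26 SA[26]=16  'ccccbacabcb'

SA = [0, 1, 2, 3, 4, 10, 8, 5, 23, 11, 21, 15, 26, 9, 20, 6, 24, 12, 7, 22, 14, 25, 19, 13, 18, 17, 16]
i: (SA[i-1],SA[i]) lcp shared
  1: (0,1) 5 'aaaaa'
  2: (1,2) 4 'aaaa'
  3: (2,3) 3 'aaa'
  4: (3,4) 2 'aa'
  5: (4,10) 4 'aabc'
  6: (10,8) 1 'a'
  7: (8,5) 2 'ab'
  8: (5,23) 3 'abc'
  9: (23,11) 3 'abc'
  10: (11,21) 1 'a'
  11: (21,15) 2 'ac'
  12: (15,26) 0 ''
  13: (26,9) 1 'b'
  14: (9,20) 2 'ba'
  15: (20,6) 1 'b'
  16: (6,24) 2 'bc'
  17: (24,12) 2 'bc'
  18: (12,7) 0 ''
  19: (7,22) 3 'cab'
  20: (22,14) 2 'ca'
  21: (14,25) 1 'c'
  22: (25,19) 2 'cb'
  23: (19,13) 1 'c'
  24: (13,18) 2 'cc'
  25: (18,17) 2 'cc'
  26: (17,16) 3 'ccc'

n(n+1)/2 = 27·28/2 = 378
Σ LCP = 0 + 5 + 4 + 3 + 2 + 4 + 1 + 2 + 3 + 3 + 1 + 2 + 0 + 1 + 2 + 1 + 2 + 2 + 0 + 3 + 2 + 1 + 2 + 1 + 2 + 2 + 3 = 54
distinct = 378 − 54 = 324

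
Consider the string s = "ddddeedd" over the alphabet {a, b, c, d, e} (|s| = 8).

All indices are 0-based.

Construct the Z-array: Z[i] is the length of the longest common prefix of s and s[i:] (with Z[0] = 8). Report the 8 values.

[8, 3, 2, 1, 0, 0, 2, 1]

Z[0]=8
i=1: fresh scan; Z[1]=3 grow→box=[1,4)
i=2: min(r-i=2, Z[1]=3)=2; Z[2]=2
i=3: min(r-i=1, Z[2]=2)=1; Z[3]=1
i=4: fresh scan; Z[4]=0
i=5: fresh scan; Z[5]=0
i=6: fresh scan; Z[6]=2 grow→box=[6,8)
i=7: min(r-i=1, Z[1]=3)=1; Z[7]=1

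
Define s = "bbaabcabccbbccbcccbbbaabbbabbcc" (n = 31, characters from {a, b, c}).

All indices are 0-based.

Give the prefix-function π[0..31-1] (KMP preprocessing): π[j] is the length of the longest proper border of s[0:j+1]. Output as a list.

[0, 1, 0, 0, 1, 0, 0, 1, 0, 0, 1, 2, 0, 0, 1, 0, 0, 0, 1, 2, 2, 3, 4, 5, 2, 2, 3, 1, 2, 0, 0]

π[0] = 0
j=1 s[j]='b': π[1]=1 (border 'b')
j=2 s[j]='a': k: 1→0; π[2]=0 (border '')
j=3 s[j]='a': π[3]=0 (border '')
j=4 s[j]='b': π[4]=1 (border 'b')
j=5 s[j]='c': k: 1→0; π[5]=0 (border '')
j=6 s[j]='a': π[6]=0 (border '')
j=7 s[j]='b': π[7]=1 (border 'b')
j=8 s[j]='c': k: 1→0; π[8]=0 (border '')
j=9 s[j]='c': π[9]=0 (border '')
j=10 s[j]='b': π[10]=1 (border 'b')
j=11 s[j]='b': π[11]=2 (border 'bb')
j=12 s[j]='c': k: 2→1→0; π[12]=0 (border '')
j=13 s[j]='c': π[13]=0 (border '')
j=14 s[j]='b': π[14]=1 (border 'b')
j=15 s[j]='c': k: 1→0; π[15]=0 (border '')
j=16 s[j]='c': π[16]=0 (border '')
j=17 s[j]='c': π[17]=0 (border '')
j=18 s[j]='b': π[18]=1 (border 'b')
j=19 s[j]='b': π[19]=2 (border 'bb')
j=20 s[j]='b': k: 2→1; π[20]=2 (border 'bb')
j=21 s[j]='a': π[21]=3 (border 'bba')
j=22 s[j]='a': π[22]=4 (border 'bbaa')
j=23 s[j]='b': π[23]=5 (border 'bbaab')
j=24 s[j]='b': k: 5→1; π[24]=2 (border 'bb')
j=25 s[j]='b': k: 2→1; π[25]=2 (border 'bb')
j=26 s[j]='a': π[26]=3 (border 'bba')
j=27 s[j]='b': k: 3→0; π[27]=1 (border 'b')
j=28 s[j]='b': π[28]=2 (border 'bb')
j=29 s[j]='c': k: 2→1→0; π[29]=0 (border '')
j=30 s[j]='c': π[30]=0 (border '')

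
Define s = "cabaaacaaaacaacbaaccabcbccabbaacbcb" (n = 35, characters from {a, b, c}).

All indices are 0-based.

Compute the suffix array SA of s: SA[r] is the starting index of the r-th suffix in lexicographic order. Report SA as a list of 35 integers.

sorted suffixes:
  #0 SA[0]=7  'aaaacaacbaaccabcbccabbaacbcb'
  #1 SA[1]=3  'aaacaaaacaacbaaccabcbccabbaacbcb'
  #2 SA[2]=8  'aaacaacbaaccabcbccabbaacbcb'
  #3 SA[3]=4  'aacaaaacaacbaaccabcbccabbaacbcb'
  #4 SA[4]=9  'aacaacbaaccabcbccabbaacbcb'
  #5 SA[5]=12  'aacbaaccabcbccabbaacbcb'
  #6 SA[6]=29  'aacbcb'
  #7 SA[7]=16  'aaccabcbccabbaacbcb'
  #8 SA[8]=1  'abaaacaaaacaacbaaccabcbccabbaacbcb'
  #9 SA[9]=26  'abbaacbcb'
  #10 SA[10]=20  'abcbccabbaacbcb'
  #11 SA[11]=5  'acaaaacaacbaaccabcbccabbaacbcb'
  #12 SA[12]=10  'acaacbaaccabcbccabbaacbcb'
  #13 SA[13]=13  'acbaaccabcbccabbaacbcb'
  #14 SA[14]=30  'acbcb'
  #15 SA[15]=17  'accabcbccabbaacbcb'
  #16 SA[16]=34  'b'
  #17 SA[17]=2  'baaacaaaacaacbaaccabcbccabbaacbcb'
  #18 SA[18]=28  'baacbcb'
  #19 SA[19]=15  'baaccabcbccabbaacbcb'
  #20 SA[20]=27  'bbaacbcb'
  #21 SA[21]=32  'bcb'
  #22 SA[22]=21  'bcbccabbaacbcb'
  #23 SA[23]=23  'bccabbaacbcb'
  #24 SA[24]=6  'caaaacaacbaaccabcbccabbaacbcb'
  #25 SA[25]=11  'caacbaaccabcbccabbaacbcb'
  #26 SA[26]=0  'cabaaacaaaacaacbaaccabcbccabbaacbcb'
  #27 SA[27]=25  'cabbaacbcb'
  #28 SA[28]=19  'cabcbccabbaacbcb'
  #29 SA[29]=33  'cb'
  #30 SA[30]=14  'cbaaccabcbccabbaacbcb'
  #31 SA[31]=31  'cbcb'
  #32 SA[32]=22  'cbccabbaacbcb'
  #33 SA[33]=24  'ccabbaacbcb'
  #34 SA[34]=18  'ccabcbccabbaacbcb'

[7, 3, 8, 4, 9, 12, 29, 16, 1, 26, 20, 5, 10, 13, 30, 17, 34, 2, 28, 15, 27, 32, 21, 23, 6, 11, 0, 25, 19, 33, 14, 31, 22, 24, 18]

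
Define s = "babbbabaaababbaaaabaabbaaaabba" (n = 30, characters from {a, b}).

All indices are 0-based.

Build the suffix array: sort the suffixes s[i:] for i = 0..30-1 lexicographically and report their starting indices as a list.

[29, 14, 23, 15, 7, 24, 16, 8, 25, 19, 5, 17, 9, 26, 11, 20, 1, 28, 13, 22, 6, 18, 4, 10, 0, 27, 12, 21, 3, 2]

rank | idx | suffix
   0 |  29 | a
   1 |  14 | aaaabaabbaaaabba
   2 |  23 | aaaabba
   3 |  15 | aaabaabbaaaabba
   4 |   7 | aaababbaaaabaabbaaaabba
   5 |  24 | aaabba
   6 |  16 | aabaabbaaaabba
   7 |   8 | aababbaaaabaabbaaaabba
   8 |  25 | aabba
   9 |  19 | aabbaaaabba
  10 |   5 | abaaababbaaaabaabbaaaabba
  11 |  17 | abaabbaaaabba
  12 |   9 | ababbaaaabaabbaaaabba
  13 |  26 | abba
  14 |  11 | abbaaaabaabbaaaabba
  15 |  20 | abbaaaabba
  16 |   1 | abbbabaaababbaaaabaabbaaaabba
  17 |  28 | ba
  18 |  13 | baaaabaabbaaaabba
  19 |  22 | baaaabba
  20 |   6 | baaababbaaaabaabbaaaabba
  21 |  18 | baabbaaaabba
  22 |   4 | babaaababbaaaabaabbaaaabba
  23 |  10 | babbaaaabaabbaaaabba
  24 |   0 | babbbabaaababbaaaabaabbaaaabba
  25 |  27 | bba
  26 |  12 | bbaaaabaabbaaaabba
  27 |  21 | bbaaaabba
  28 |   3 | bbabaaababbaaaabaabbaaaabba
  29 |   2 | bbbabaaababbaaaabaabbaaaabba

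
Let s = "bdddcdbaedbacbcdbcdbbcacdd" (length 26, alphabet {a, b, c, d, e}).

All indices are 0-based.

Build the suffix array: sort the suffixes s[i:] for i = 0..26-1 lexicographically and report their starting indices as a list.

[11, 22, 7, 10, 6, 19, 20, 16, 13, 0, 21, 12, 4, 17, 14, 23, 25, 9, 5, 18, 15, 3, 24, 2, 1, 8]

rank | idx | suffix
   0 |  11 | acbcdbcdbbcacdd
   1 |  22 | acdd
   2 |   7 | aedbacbcdbcdbbcacdd
   3 |  10 | bacbcdbcdbbcacdd
   4 |   6 | baedbacbcdbcdbbcacdd
   5 |  19 | bbcacdd
   6 |  20 | bcacdd
   7 |  16 | bcdbbcacdd
   8 |  13 | bcdbcdbbcacdd
   9 |   0 | bdddcdbaedbacbcdbcdbbcacdd
  10 |  21 | cacdd
  11 |  12 | cbcdbcdbbcacdd
  12 |   4 | cdbaedbacbcdbcdbbcacdd
  13 |  17 | cdbbcacdd
  14 |  14 | cdbcdbbcacdd
  15 |  23 | cdd
  16 |  25 | d
  17 |   9 | dbacbcdbcdbbcacdd
  18 |   5 | dbaedbacbcdbcdbbcacdd
  19 |  18 | dbbcacdd
  20 |  15 | dbcdbbcacdd
  21 |   3 | dcdbaedbacbcdbcdbbcacdd
  22 |  24 | dd
  23 |   2 | ddcdbaedbacbcdbcdbbcacdd
  24 |   1 | dddcdbaedbacbcdbcdbbcacdd
  25 |   8 | edbacbcdbcdbbcacdd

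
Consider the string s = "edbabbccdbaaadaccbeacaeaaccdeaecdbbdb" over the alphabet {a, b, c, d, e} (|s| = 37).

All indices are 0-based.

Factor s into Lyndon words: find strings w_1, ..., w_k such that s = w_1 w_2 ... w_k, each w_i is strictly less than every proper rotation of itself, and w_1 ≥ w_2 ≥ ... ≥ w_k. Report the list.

emit factor 1: 'e' (i=0, period=1)
emit factor 2: 'd' (i=1, period=1)
emit factor 3: 'b' (i=2, period=1)
emit factor 4: 'abbccdb' (i=3, period=7)
emit factor 5: 'aaadaccbeacaeaaccdeaecdbbdb' (i=10, period=27)

["e", "d", "b", "abbccdb", "aaadaccbeacaeaaccdeaecdbbdb"]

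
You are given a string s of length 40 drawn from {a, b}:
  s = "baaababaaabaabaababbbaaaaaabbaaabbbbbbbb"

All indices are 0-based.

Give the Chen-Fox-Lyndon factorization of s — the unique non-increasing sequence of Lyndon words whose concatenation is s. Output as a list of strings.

["b", "aaabab", "aaabaabaababbb", "aaaaaabbaaabbbbbbbb"]

emit factor 1: 'b' (i=0, period=1)
emit factor 2: 'aaabab' (i=1, period=6)
emit factor 3: 'aaabaabaababbb' (i=7, period=14)
emit factor 4: 'aaaaaabbaaabbbbbbbb' (i=21, period=19)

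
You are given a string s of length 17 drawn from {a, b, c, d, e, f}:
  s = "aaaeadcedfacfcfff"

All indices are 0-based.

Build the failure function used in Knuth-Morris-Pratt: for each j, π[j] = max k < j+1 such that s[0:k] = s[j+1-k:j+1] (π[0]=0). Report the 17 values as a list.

[0, 1, 2, 0, 1, 0, 0, 0, 0, 0, 1, 0, 0, 0, 0, 0, 0]

π[0] = 0
j=1 s[j]='a': π[1]=1 (border 'a')
j=2 s[j]='a': π[2]=2 (border 'aa')
j=3 s[j]='e': k: 2→1→0; π[3]=0 (border '')
j=4 s[j]='a': π[4]=1 (border 'a')
j=5 s[j]='d': k: 1→0; π[5]=0 (border '')
j=6 s[j]='c': π[6]=0 (border '')
j=7 s[j]='e': π[7]=0 (border '')
j=8 s[j]='d': π[8]=0 (border '')
j=9 s[j]='f': π[9]=0 (border '')
j=10 s[j]='a': π[10]=1 (border 'a')
j=11 s[j]='c': k: 1→0; π[11]=0 (border '')
j=12 s[j]='f': π[12]=0 (border '')
j=13 s[j]='c': π[13]=0 (border '')
j=14 s[j]='f': π[14]=0 (border '')
j=15 s[j]='f': π[15]=0 (border '')
j=16 s[j]='f': π[16]=0 (border '')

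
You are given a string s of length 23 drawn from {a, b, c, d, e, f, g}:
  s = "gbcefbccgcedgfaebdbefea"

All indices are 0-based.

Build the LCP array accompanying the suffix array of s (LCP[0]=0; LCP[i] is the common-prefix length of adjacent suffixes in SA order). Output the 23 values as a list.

rank→(start, suffix):
  0 → (22, 'a')
  1 → (14, 'aebdbefea')
  2 → (5, 'bccgcedgfaebdbefea')
  3 → (1, 'bcefbccgcedgfaebdbefea')
  4 → (16, 'bdbefea')
  5 → (18, 'befea')
  6 → (6, 'ccgcedgfaebdbefea')
  7 → (9, 'cedgfaebdbefea')
  8 → (2, 'cefbccgcedgfaebdbefea')
  9 → (7, 'cgcedgfaebdbefea')
  10 → (17, 'dbefea')
  11 → (11, 'dgfaebdbefea')
  12 → (21, 'ea')
  13 → (15, 'ebdbefea')
  14 → (10, 'edgfaebdbefea')
  15 → (3, 'efbccgcedgfaebdbefea')
  16 → (19, 'efea')
  17 → (13, 'faebdbefea')
  18 → (4, 'fbccgcedgfaebdbefea')
  19 → (20, 'fea')
  20 → (0, 'gbcefbccgcedgfaebdbefea')
  21 → (8, 'gcedgfaebdbefea')
  22 → (12, 'gfaebdbefea')

SA = [22, 14, 5, 1, 16, 18, 6, 9, 2, 7, 17, 11, 21, 15, 10, 3, 19, 13, 4, 20, 0, 8, 12]
[i] adj suffixes → lcp
  [1] 22/14 → 1 ('a')
  [2] 14/5 → 0 ('')
  [3] 5/1 → 2 ('bc')
  [4] 1/16 → 1 ('b')
  [5] 16/18 → 1 ('b')
  [6] 18/6 → 0 ('')
  [7] 6/9 → 1 ('c')
  [8] 9/2 → 2 ('ce')
  [9] 2/7 → 1 ('c')
  [10] 7/17 → 0 ('')
  [11] 17/11 → 1 ('d')
  [12] 11/21 → 0 ('')
  [13] 21/15 → 1 ('e')
  [14] 15/10 → 1 ('e')
  [15] 10/3 → 1 ('e')
  [16] 3/19 → 2 ('ef')
  [17] 19/13 → 0 ('')
  [18] 13/4 → 1 ('f')
  [19] 4/20 → 1 ('f')
  [20] 20/0 → 0 ('')
  [21] 0/8 → 1 ('g')
  [22] 8/12 → 1 ('g')

[0, 1, 0, 2, 1, 1, 0, 1, 2, 1, 0, 1, 0, 1, 1, 1, 2, 0, 1, 1, 0, 1, 1]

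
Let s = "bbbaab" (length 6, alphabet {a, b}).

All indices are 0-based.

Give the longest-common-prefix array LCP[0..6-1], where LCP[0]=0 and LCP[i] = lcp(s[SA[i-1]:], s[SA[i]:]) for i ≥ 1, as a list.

[0, 1, 0, 1, 1, 2]

rank | idx | suffix
   0 |   3 | aab
   1 |   4 | ab
   2 |   5 | b
   3 |   2 | baab
   4 |   1 | bbaab
   5 |   0 | bbbaab

SA = [3, 4, 5, 2, 1, 0]
[i] adj suffixes → lcp
  [1] 3/4 → 1 ('a')
  [2] 4/5 → 0 ('')
  [3] 5/2 → 1 ('b')
  [4] 2/1 → 1 ('b')
  [5] 1/0 → 2 ('bb')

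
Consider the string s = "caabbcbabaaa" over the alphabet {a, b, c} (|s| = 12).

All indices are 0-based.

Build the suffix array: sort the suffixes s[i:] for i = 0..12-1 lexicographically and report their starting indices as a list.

rank→(start, suffix):
  0 → (11, 'a')
  1 → (10, 'aa')
  2 → (9, 'aaa')
  3 → (1, 'aabbcbabaaa')
  4 → (7, 'abaaa')
  5 → (2, 'abbcbabaaa')
  6 → (8, 'baaa')
  7 → (6, 'babaaa')
  8 → (3, 'bbcbabaaa')
  9 → (4, 'bcbabaaa')
  10 → (0, 'caabbcbabaaa')
  11 → (5, 'cbabaaa')

[11, 10, 9, 1, 7, 2, 8, 6, 3, 4, 0, 5]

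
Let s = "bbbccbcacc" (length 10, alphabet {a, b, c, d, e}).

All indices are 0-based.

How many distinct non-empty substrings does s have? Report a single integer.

rank | idx | suffix
   0 |   7 | acc
   1 |   0 | bbbccbcacc
   2 |   1 | bbccbcacc
   3 |   5 | bcacc
   4 |   2 | bccbcacc
   5 |   9 | c
   6 |   6 | cacc
   7 |   4 | cbcacc
   8 |   8 | cc
   9 |   3 | ccbcacc

SA = [7, 0, 1, 5, 2, 9, 6, 4, 8, 3]
[i] adj suffixes → lcp
  [1] 7/0 → 0 ('')
  [2] 0/1 → 2 ('bb')
  [3] 1/5 → 1 ('b')
  [4] 5/2 → 2 ('bc')
  [5] 2/9 → 0 ('')
  [6] 9/6 → 1 ('c')
  [7] 6/4 → 1 ('c')
  [8] 4/8 → 1 ('c')
  [9] 8/3 → 2 ('cc')

n(n+1)/2 = 10·11/2 = 55
Σ LCP = 0 + 0 + 2 + 1 + 2 + 0 + 1 + 1 + 1 + 2 = 10
distinct = 55 − 10 = 45

45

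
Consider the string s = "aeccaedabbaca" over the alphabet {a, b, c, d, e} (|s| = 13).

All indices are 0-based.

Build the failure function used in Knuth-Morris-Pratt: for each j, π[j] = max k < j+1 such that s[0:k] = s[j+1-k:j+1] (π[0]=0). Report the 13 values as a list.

π[0] = 0
j=1 s[j]='e': π[1]=0 (border '')
j=2 s[j]='c': π[2]=0 (border '')
j=3 s[j]='c': π[3]=0 (border '')
j=4 s[j]='a': π[4]=1 (border 'a')
j=5 s[j]='e': π[5]=2 (border 'ae')
j=6 s[j]='d': k: 2→0; π[6]=0 (border '')
j=7 s[j]='a': π[7]=1 (border 'a')
j=8 s[j]='b': k: 1→0; π[8]=0 (border '')
j=9 s[j]='b': π[9]=0 (border '')
j=10 s[j]='a': π[10]=1 (border 'a')
j=11 s[j]='c': k: 1→0; π[11]=0 (border '')
j=12 s[j]='a': π[12]=1 (border 'a')

[0, 0, 0, 0, 1, 2, 0, 1, 0, 0, 1, 0, 1]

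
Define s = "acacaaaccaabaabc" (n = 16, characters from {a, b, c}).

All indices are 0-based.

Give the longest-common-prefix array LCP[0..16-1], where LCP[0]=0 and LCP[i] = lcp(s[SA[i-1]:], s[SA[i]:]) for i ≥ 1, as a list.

sorted suffixes:
  #0 SA[0]=4  'aaaccaabaabc'
  #1 SA[1]=9  'aabaabc'
  #2 SA[2]=12  'aabc'
  #3 SA[3]=5  'aaccaabaabc'
  #4 SA[4]=10  'abaabc'
  #5 SA[5]=13  'abc'
  #6 SA[6]=2  'acaaaccaabaabc'
  #7 SA[7]=0  'acacaaaccaabaabc'
  #8 SA[8]=6  'accaabaabc'
  #9 SA[9]=11  'baabc'
  #10 SA[10]=14  'bc'
  #11 SA[11]=15  'c'
  #12 SA[12]=3  'caaaccaabaabc'
  #13 SA[13]=8  'caabaabc'
  #14 SA[14]=1  'cacaaaccaabaabc'
  #15 SA[15]=7  'ccaabaabc'

SA = [4, 9, 12, 5, 10, 13, 2, 0, 6, 11, 14, 15, 3, 8, 1, 7]
[i] adj suffixes → lcp
  [1] 4/9 → 2 ('aa')
  [2] 9/12 → 3 ('aab')
  [3] 12/5 → 2 ('aa')
  [4] 5/10 → 1 ('a')
  [5] 10/13 → 2 ('ab')
  [6] 13/2 → 1 ('a')
  [7] 2/0 → 3 ('aca')
  [8] 0/6 → 2 ('ac')
  [9] 6/11 → 0 ('')
  [10] 11/14 → 1 ('b')
  [11] 14/15 → 0 ('')
  [12] 15/3 → 1 ('c')
  [13] 3/8 → 3 ('caa')
  [14] 8/1 → 2 ('ca')
  [15] 1/7 → 1 ('c')

[0, 2, 3, 2, 1, 2, 1, 3, 2, 0, 1, 0, 1, 3, 2, 1]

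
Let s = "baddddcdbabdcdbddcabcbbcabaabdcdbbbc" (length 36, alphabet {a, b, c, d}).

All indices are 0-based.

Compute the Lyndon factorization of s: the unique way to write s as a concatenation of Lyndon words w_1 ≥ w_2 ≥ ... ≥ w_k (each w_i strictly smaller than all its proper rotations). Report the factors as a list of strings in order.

["b", "addddcdb", "abdcdbddc", "abcbbc", "ab", "aabdcdbbbc"]

emit factor 1: 'b' (i=0, period=1)
emit factor 2: 'addddcdb' (i=1, period=8)
emit factor 3: 'abdcdbddc' (i=9, period=9)
emit factor 4: 'abcbbc' (i=18, period=6)
emit factor 5: 'ab' (i=24, period=2)
emit factor 6: 'aabdcdbbbc' (i=26, period=10)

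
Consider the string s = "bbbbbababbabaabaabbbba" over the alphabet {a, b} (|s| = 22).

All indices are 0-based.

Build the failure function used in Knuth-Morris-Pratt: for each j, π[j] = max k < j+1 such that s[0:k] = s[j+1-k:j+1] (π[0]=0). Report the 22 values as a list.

π[0] = 0
j=1 s[j]='b': π[1]=1 (border 'b')
j=2 s[j]='b': π[2]=2 (border 'bb')
j=3 s[j]='b': π[3]=3 (border 'bbb')
j=4 s[j]='b': π[4]=4 (border 'bbbb')
j=5 s[j]='a': k: 4→3→2→1→0; π[5]=0 (border '')
j=6 s[j]='b': π[6]=1 (border 'b')
j=7 s[j]='a': k: 1→0; π[7]=0 (border '')
j=8 s[j]='b': π[8]=1 (border 'b')
j=9 s[j]='b': π[9]=2 (border 'bb')
j=10 s[j]='a': k: 2→1→0; π[10]=0 (border '')
j=11 s[j]='b': π[11]=1 (border 'b')
j=12 s[j]='a': k: 1→0; π[12]=0 (border '')
j=13 s[j]='a': π[13]=0 (border '')
j=14 s[j]='b': π[14]=1 (border 'b')
j=15 s[j]='a': k: 1→0; π[15]=0 (border '')
j=16 s[j]='a': π[16]=0 (border '')
j=17 s[j]='b': π[17]=1 (border 'b')
j=18 s[j]='b': π[18]=2 (border 'bb')
j=19 s[j]='b': π[19]=3 (border 'bbb')
j=20 s[j]='b': π[20]=4 (border 'bbbb')
j=21 s[j]='a': k: 4→3→2→1→0; π[21]=0 (border '')

[0, 1, 2, 3, 4, 0, 1, 0, 1, 2, 0, 1, 0, 0, 1, 0, 0, 1, 2, 3, 4, 0]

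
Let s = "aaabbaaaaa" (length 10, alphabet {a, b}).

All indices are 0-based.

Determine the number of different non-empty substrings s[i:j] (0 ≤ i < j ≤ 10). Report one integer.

38

rank | idx | suffix
   0 |   9 | a
   1 |   8 | aa
   2 |   7 | aaa
   3 |   6 | aaaa
   4 |   5 | aaaaa
   5 |   0 | aaabbaaaaa
   6 |   1 | aabbaaaaa
   7 |   2 | abbaaaaa
   8 |   4 | baaaaa
   9 |   3 | bbaaaaa

SA = [9, 8, 7, 6, 5, 0, 1, 2, 4, 3]
i: (SA[i-1],SA[i]) lcp shared
  1: (9,8) 1 'a'
  2: (8,7) 2 'aa'
  3: (7,6) 3 'aaa'
  4: (6,5) 4 'aaaa'
  5: (5,0) 3 'aaa'
  6: (0,1) 2 'aa'
  7: (1,2) 1 'a'
  8: (2,4) 0 ''
  9: (4,3) 1 'b'

n(n+1)/2 = 10·11/2 = 55
Σ LCP = 0 + 1 + 2 + 3 + 4 + 3 + 2 + 1 + 0 + 1 = 17
distinct = 55 − 17 = 38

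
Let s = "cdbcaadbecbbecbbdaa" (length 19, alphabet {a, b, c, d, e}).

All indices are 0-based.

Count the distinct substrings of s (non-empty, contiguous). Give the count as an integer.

164

sorted suffixes:
  #0 SA[0]=18  'a'
  #1 SA[1]=17  'aa'
  #2 SA[2]=4  'aadbecbbecbbdaa'
  #3 SA[3]=5  'adbecbbecbbdaa'
  #4 SA[4]=14  'bbdaa'
  #5 SA[5]=10  'bbecbbdaa'
  #6 SA[6]=2  'bcaadbecbbecbbdaa'
  #7 SA[7]=15  'bdaa'
  #8 SA[8]=11  'becbbdaa'
  #9 SA[9]=7  'becbbecbbdaa'
  #10 SA[10]=3  'caadbecbbecbbdaa'
  #11 SA[11]=13  'cbbdaa'
  #12 SA[12]=9  'cbbecbbdaa'
  #13 SA[13]=0  'cdbcaadbecbbecbbdaa'
  #14 SA[14]=16  'daa'
  #15 SA[15]=1  'dbcaadbecbbecbbdaa'
  #16 SA[16]=6  'dbecbbecbbdaa'
  #17 SA[17]=12  'ecbbdaa'
  #18 SA[18]=8  'ecbbecbbdaa'

SA = [18, 17, 4, 5, 14, 10, 2, 15, 11, 7, 3, 13, 9, 0, 16, 1, 6, 12, 8]
[i] adj suffixes → lcp
  [1] 18/17 → 1 ('a')
  [2] 17/4 → 2 ('aa')
  [3] 4/5 → 1 ('a')
  [4] 5/14 → 0 ('')
  [5] 14/10 → 2 ('bb')
  [6] 10/2 → 1 ('b')
  [7] 2/15 → 1 ('b')
  [8] 15/11 → 1 ('b')
  [9] 11/7 → 5 ('becbb')
  [10] 7/3 → 0 ('')
  [11] 3/13 → 1 ('c')
  [12] 13/9 → 3 ('cbb')
  [13] 9/0 → 1 ('c')
  [14] 0/16 → 0 ('')
  [15] 16/1 → 1 ('d')
  [16] 1/6 → 2 ('db')
  [17] 6/12 → 0 ('')
  [18] 12/8 → 4 ('ecbb')

n(n+1)/2 = 19·20/2 = 190
Σ LCP = 0 + 1 + 2 + 1 + 0 + 2 + 1 + 1 + 1 + 5 + 0 + 1 + 3 + 1 + 0 + 1 + 2 + 0 + 4 = 26
distinct = 190 − 26 = 164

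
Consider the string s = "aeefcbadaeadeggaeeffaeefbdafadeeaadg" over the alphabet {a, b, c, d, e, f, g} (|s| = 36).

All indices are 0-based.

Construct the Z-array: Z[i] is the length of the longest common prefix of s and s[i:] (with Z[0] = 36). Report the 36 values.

[36, 0, 0, 0, 0, 0, 1, 0, 2, 0, 1, 0, 0, 0, 0, 4, 0, 0, 0, 0, 4, 0, 0, 0, 0, 0, 1, 0, 1, 0, 0, 0, 1, 1, 0, 0]

Z[0]=36
i=1: outside box; Z[1]=0
i=2: outside box; Z[2]=0
i=3: outside box; Z[3]=0
i=4: outside box; Z[4]=0
i=5: outside box; Z[5]=0
i=6: outside box; Z[6]=1 grow→box=[6,7)
i=7: outside box; Z[7]=0
i=8: outside box; Z[8]=2 grow→box=[8,10)
i=9: min(r-i=1, Z[1]=0)=0; Z[9]=0
i=10: outside box; Z[10]=1 grow→box=[10,11)
i=11: outside box; Z[11]=0
i=12: outside box; Z[12]=0
i=13: outside box; Z[13]=0
i=14: outside box; Z[14]=0
i=15: outside box; Z[15]=4 grow→box=[15,19)
i=16: min(r-i=3, Z[1]=0)=0; Z[16]=0
i=17: min(r-i=2, Z[2]=0)=0; Z[17]=0
i=18: min(r-i=1, Z[3]=0)=0; Z[18]=0
i=19: outside box; Z[19]=0
i=20: outside box; Z[20]=4 grow→box=[20,24)
i=21: min(r-i=3, Z[1]=0)=0; Z[21]=0
i=22: min(r-i=2, Z[2]=0)=0; Z[22]=0
i=23: min(r-i=1, Z[3]=0)=0; Z[23]=0
i=24: outside box; Z[24]=0
i=25: outside box; Z[25]=0
i=26: outside box; Z[26]=1 grow→box=[26,27)
i=27: outside box; Z[27]=0
i=28: outside box; Z[28]=1 grow→box=[28,29)
i=29: outside box; Z[29]=0
i=30: outside box; Z[30]=0
i=31: outside box; Z[31]=0
i=32: outside box; Z[32]=1 grow→box=[32,33)
i=33: outside box; Z[33]=1 grow→box=[33,34)
i=34: outside box; Z[34]=0
i=35: outside box; Z[35]=0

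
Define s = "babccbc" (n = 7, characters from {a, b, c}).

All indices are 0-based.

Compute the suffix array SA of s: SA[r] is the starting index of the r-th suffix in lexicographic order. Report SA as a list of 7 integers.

rank→(start, suffix):
  0 → (1, 'abccbc')
  1 → (0, 'babccbc')
  2 → (5, 'bc')
  3 → (2, 'bccbc')
  4 → (6, 'c')
  5 → (4, 'cbc')
  6 → (3, 'ccbc')

[1, 0, 5, 2, 6, 4, 3]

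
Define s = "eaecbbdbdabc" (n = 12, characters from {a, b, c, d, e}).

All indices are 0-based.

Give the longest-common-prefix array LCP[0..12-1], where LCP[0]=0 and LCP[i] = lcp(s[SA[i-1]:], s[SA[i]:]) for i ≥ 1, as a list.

rank→(start, suffix):
  0 → (9, 'abc')
  1 → (1, 'aecbbdbdabc')
  2 → (4, 'bbdbdabc')
  3 → (10, 'bc')
  4 → (7, 'bdabc')
  5 → (5, 'bdbdabc')
  6 → (11, 'c')
  7 → (3, 'cbbdbdabc')
  8 → (8, 'dabc')
  9 → (6, 'dbdabc')
  10 → (0, 'eaecbbdbdabc')
  11 → (2, 'ecbbdbdabc')

SA = [9, 1, 4, 10, 7, 5, 11, 3, 8, 6, 0, 2]
rank  pair      lcp
   1  s[9:],s[1:]  1  'a'
   2  s[1:],s[4:]  0  ''
   3  s[4:],s[10:]  1  'b'
   4  s[10:],s[7:]  1  'b'
   5  s[7:],s[5:]  2  'bd'
   6  s[5:],s[11:]  0  ''
   7  s[11:],s[3:]  1  'c'
   8  s[3:],s[8:]  0  ''
   9  s[8:],s[6:]  1  'd'
  10  s[6:],s[0:]  0  ''
  11  s[0:],s[2:]  1  'e'

[0, 1, 0, 1, 1, 2, 0, 1, 0, 1, 0, 1]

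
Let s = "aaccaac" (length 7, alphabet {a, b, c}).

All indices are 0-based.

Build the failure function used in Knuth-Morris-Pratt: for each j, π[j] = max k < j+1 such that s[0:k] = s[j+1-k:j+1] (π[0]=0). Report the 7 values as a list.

π[0] = 0
j=1 s[j]='a': π[1]=1 (border 'a')
j=2 s[j]='c': k: 1→0; π[2]=0 (border '')
j=3 s[j]='c': π[3]=0 (border '')
j=4 s[j]='a': π[4]=1 (border 'a')
j=5 s[j]='a': π[5]=2 (border 'aa')
j=6 s[j]='c': π[6]=3 (border 'aac')

[0, 1, 0, 0, 1, 2, 3]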